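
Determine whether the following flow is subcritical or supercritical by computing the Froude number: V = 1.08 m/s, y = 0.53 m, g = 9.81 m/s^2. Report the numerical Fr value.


The Froude number is defined as Fr = V / sqrt(g*y).
g*y = 9.81 * 0.53 = 5.1993.
sqrt(g*y) = sqrt(5.1993) = 2.2802.
Fr = 1.08 / 2.2802 = 0.4736.
Since Fr < 1, the flow is subcritical.

0.4736


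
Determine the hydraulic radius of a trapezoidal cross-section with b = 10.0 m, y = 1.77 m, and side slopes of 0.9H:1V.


For a trapezoidal section with side slope z:
A = (b + z*y)*y = (10.0 + 0.9*1.77)*1.77 = 20.52 m^2.
P = b + 2*y*sqrt(1 + z^2) = 10.0 + 2*1.77*sqrt(1 + 0.9^2) = 14.763 m.
R = A/P = 20.52 / 14.763 = 1.39 m.

1.39


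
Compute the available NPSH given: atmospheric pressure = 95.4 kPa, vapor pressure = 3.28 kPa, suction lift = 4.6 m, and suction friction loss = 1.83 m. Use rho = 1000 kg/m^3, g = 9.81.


NPSHa = p_atm/(rho*g) - z_s - hf_s - p_vap/(rho*g).
p_atm/(rho*g) = 95.4*1000 / (1000*9.81) = 9.725 m.
p_vap/(rho*g) = 3.28*1000 / (1000*9.81) = 0.334 m.
NPSHa = 9.725 - 4.6 - 1.83 - 0.334
      = 2.96 m.

2.96


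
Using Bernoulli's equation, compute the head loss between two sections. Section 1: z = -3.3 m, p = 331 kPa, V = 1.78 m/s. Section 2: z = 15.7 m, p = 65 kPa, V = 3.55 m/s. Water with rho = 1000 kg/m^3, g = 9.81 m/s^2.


Total head at each section: H = z + p/(rho*g) + V^2/(2g).
H1 = -3.3 + 331*1000/(1000*9.81) + 1.78^2/(2*9.81)
   = -3.3 + 33.741 + 0.1615
   = 30.603 m.
H2 = 15.7 + 65*1000/(1000*9.81) + 3.55^2/(2*9.81)
   = 15.7 + 6.626 + 0.6423
   = 22.968 m.
h_L = H1 - H2 = 30.603 - 22.968 = 7.634 m.

7.634


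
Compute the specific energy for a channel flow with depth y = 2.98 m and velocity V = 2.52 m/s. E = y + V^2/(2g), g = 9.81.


Specific energy E = y + V^2/(2g).
Velocity head = V^2/(2g) = 2.52^2 / (2*9.81) = 6.3504 / 19.62 = 0.3237 m.
E = 2.98 + 0.3237 = 3.3037 m.

3.3037


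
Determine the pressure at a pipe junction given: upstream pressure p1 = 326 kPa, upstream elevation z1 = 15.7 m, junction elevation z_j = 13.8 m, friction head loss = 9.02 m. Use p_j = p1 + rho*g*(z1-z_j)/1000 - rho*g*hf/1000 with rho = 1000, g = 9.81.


Junction pressure: p_j = p1 + rho*g*(z1 - z_j)/1000 - rho*g*hf/1000.
Elevation term = 1000*9.81*(15.7 - 13.8)/1000 = 18.639 kPa.
Friction term = 1000*9.81*9.02/1000 = 88.486 kPa.
p_j = 326 + 18.639 - 88.486 = 256.15 kPa.

256.15


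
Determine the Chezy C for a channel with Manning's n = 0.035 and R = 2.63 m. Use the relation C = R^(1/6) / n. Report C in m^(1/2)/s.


The Chezy coefficient relates to Manning's n through C = R^(1/6) / n.
R^(1/6) = 2.63^(1/6) = 1.174878.
C = 1.174878 / 0.035 = 33.57 m^(1/2)/s.

33.57


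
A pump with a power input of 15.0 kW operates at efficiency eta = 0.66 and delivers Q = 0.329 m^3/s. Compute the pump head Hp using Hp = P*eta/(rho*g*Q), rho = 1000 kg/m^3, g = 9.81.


Pump head formula: Hp = P * eta / (rho * g * Q).
Numerator: P * eta = 15.0 * 1000 * 0.66 = 9900.0 W.
Denominator: rho * g * Q = 1000 * 9.81 * 0.329 = 3227.49.
Hp = 9900.0 / 3227.49 = 3.07 m.

3.07


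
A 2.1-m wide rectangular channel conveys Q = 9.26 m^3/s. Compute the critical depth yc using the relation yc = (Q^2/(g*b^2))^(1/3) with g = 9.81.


Using yc = (Q^2 / (g * b^2))^(1/3):
Q^2 = 9.26^2 = 85.75.
g * b^2 = 9.81 * 2.1^2 = 9.81 * 4.41 = 43.26.
Q^2 / (g*b^2) = 85.75 / 43.26 = 1.9822.
yc = 1.9822^(1/3) = 1.2561 m.

1.2561


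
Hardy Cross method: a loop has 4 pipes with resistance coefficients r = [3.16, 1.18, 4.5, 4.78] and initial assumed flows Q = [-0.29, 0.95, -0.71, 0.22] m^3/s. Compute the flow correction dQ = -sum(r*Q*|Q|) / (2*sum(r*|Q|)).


Numerator terms (r*Q*|Q|): 3.16*-0.29*|-0.29| = -0.2658; 1.18*0.95*|0.95| = 1.0649; 4.5*-0.71*|-0.71| = -2.2684; 4.78*0.22*|0.22| = 0.2314.
Sum of numerator = -1.2379.
Denominator terms (r*|Q|): 3.16*|-0.29| = 0.9164; 1.18*|0.95| = 1.121; 4.5*|-0.71| = 3.195; 4.78*|0.22| = 1.0516.
2 * sum of denominator = 2 * 6.284 = 12.568.
dQ = --1.2379 / 12.568 = 0.0985 m^3/s.

0.0985


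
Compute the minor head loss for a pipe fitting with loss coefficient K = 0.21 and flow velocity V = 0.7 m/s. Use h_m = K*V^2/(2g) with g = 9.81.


Minor loss formula: h_m = K * V^2/(2g).
V^2 = 0.7^2 = 0.49.
V^2/(2g) = 0.49 / 19.62 = 0.025 m.
h_m = 0.21 * 0.025 = 0.0052 m.

0.0052


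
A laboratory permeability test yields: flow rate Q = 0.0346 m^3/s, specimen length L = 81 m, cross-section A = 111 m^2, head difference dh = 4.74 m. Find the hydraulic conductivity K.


From K = Q*L / (A*dh):
Numerator: Q*L = 0.0346 * 81 = 2.8026.
Denominator: A*dh = 111 * 4.74 = 526.14.
K = 2.8026 / 526.14 = 0.005327 m/s.

0.005327


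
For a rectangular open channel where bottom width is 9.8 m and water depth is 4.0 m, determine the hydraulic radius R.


For a rectangular section:
Flow area A = b * y = 9.8 * 4.0 = 39.2 m^2.
Wetted perimeter P = b + 2y = 9.8 + 2*4.0 = 17.8 m.
Hydraulic radius R = A/P = 39.2 / 17.8 = 2.2022 m.

2.2022


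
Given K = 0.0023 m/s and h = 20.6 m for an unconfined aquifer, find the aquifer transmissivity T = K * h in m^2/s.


Transmissivity is defined as T = K * h.
T = 0.0023 * 20.6
  = 0.0474 m^2/s.

0.0474


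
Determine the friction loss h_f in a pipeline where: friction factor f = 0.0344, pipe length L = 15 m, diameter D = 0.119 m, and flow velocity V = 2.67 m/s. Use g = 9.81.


Darcy-Weisbach equation: h_f = f * (L/D) * V^2/(2g).
f * L/D = 0.0344 * 15/0.119 = 4.3361.
V^2/(2g) = 2.67^2 / (2*9.81) = 7.1289 / 19.62 = 0.3633 m.
h_f = 4.3361 * 0.3633 = 1.576 m.

1.576


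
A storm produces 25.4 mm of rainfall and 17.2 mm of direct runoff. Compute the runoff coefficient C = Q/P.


The runoff coefficient C = runoff depth / rainfall depth.
C = 17.2 / 25.4
  = 0.6772.

0.6772


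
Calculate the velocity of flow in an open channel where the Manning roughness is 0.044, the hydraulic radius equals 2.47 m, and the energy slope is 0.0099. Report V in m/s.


Manning's equation gives V = (1/n) * R^(2/3) * S^(1/2).
First, compute R^(2/3) = 2.47^(2/3) = 1.8272.
Next, S^(1/2) = 0.0099^(1/2) = 0.099499.
Then 1/n = 1/0.044 = 22.73.
V = 22.73 * 1.8272 * 0.099499 = 4.132 m/s.

4.132


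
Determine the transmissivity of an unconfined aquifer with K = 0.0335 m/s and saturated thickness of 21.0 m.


Transmissivity is defined as T = K * h.
T = 0.0335 * 21.0
  = 0.7035 m^2/s.

0.7035


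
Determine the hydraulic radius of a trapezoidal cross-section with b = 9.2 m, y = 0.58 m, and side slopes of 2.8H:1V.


For a trapezoidal section with side slope z:
A = (b + z*y)*y = (9.2 + 2.8*0.58)*0.58 = 6.278 m^2.
P = b + 2*y*sqrt(1 + z^2) = 9.2 + 2*0.58*sqrt(1 + 2.8^2) = 12.649 m.
R = A/P = 6.278 / 12.649 = 0.4963 m.

0.4963


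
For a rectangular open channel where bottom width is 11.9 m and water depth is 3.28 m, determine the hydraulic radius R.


For a rectangular section:
Flow area A = b * y = 11.9 * 3.28 = 39.03 m^2.
Wetted perimeter P = b + 2y = 11.9 + 2*3.28 = 18.46 m.
Hydraulic radius R = A/P = 39.03 / 18.46 = 2.1144 m.

2.1144


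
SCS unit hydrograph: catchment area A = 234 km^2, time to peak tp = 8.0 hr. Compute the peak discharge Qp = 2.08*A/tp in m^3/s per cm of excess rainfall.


SCS formula: Qp = 2.08 * A / tp.
Qp = 2.08 * 234 / 8.0
   = 486.72 / 8.0
   = 60.84 m^3/s per cm.

60.84


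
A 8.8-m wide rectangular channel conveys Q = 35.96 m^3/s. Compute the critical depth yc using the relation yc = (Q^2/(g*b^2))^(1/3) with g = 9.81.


Using yc = (Q^2 / (g * b^2))^(1/3):
Q^2 = 35.96^2 = 1293.12.
g * b^2 = 9.81 * 8.8^2 = 9.81 * 77.44 = 759.69.
Q^2 / (g*b^2) = 1293.12 / 759.69 = 1.7022.
yc = 1.7022^(1/3) = 1.194 m.

1.194


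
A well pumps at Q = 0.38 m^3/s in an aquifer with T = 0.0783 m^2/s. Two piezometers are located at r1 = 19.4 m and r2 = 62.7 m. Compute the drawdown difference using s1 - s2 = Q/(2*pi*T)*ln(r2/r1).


Thiem equation: s1 - s2 = Q/(2*pi*T) * ln(r2/r1).
ln(r2/r1) = ln(62.7/19.4) = 1.1731.
Q/(2*pi*T) = 0.38 / (2*pi*0.0783) = 0.38 / 0.492 = 0.7724.
s1 - s2 = 0.7724 * 1.1731 = 0.9061 m.

0.9061


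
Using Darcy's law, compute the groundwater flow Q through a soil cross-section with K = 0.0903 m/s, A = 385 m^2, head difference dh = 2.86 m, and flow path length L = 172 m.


Darcy's law: Q = K * A * i, where i = dh/L.
Hydraulic gradient i = 2.86 / 172 = 0.016628.
Q = 0.0903 * 385 * 0.016628
  = 0.5781 m^3/s.

0.5781


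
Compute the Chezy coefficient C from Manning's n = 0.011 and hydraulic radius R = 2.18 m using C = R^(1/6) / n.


The Chezy coefficient relates to Manning's n through C = R^(1/6) / n.
R^(1/6) = 2.18^(1/6) = 1.1387.
C = 1.1387 / 0.011 = 103.52 m^(1/2)/s.

103.52


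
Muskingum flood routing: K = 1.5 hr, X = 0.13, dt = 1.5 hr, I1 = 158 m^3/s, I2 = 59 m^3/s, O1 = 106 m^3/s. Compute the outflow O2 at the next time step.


Muskingum coefficients:
denom = 2*K*(1-X) + dt = 2*1.5*(1-0.13) + 1.5 = 4.11.
C0 = (dt - 2*K*X)/denom = (1.5 - 2*1.5*0.13)/4.11 = 0.2701.
C1 = (dt + 2*K*X)/denom = (1.5 + 2*1.5*0.13)/4.11 = 0.4599.
C2 = (2*K*(1-X) - dt)/denom = 0.2701.
O2 = C0*I2 + C1*I1 + C2*O1
   = 0.2701*59 + 0.4599*158 + 0.2701*106
   = 117.22 m^3/s.

117.22


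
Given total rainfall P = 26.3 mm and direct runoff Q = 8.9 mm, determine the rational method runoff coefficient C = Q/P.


The runoff coefficient C = runoff depth / rainfall depth.
C = 8.9 / 26.3
  = 0.3384.

0.3384


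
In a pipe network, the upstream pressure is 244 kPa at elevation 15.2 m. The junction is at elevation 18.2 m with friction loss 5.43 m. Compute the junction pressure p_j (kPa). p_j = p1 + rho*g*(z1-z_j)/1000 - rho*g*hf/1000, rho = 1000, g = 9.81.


Junction pressure: p_j = p1 + rho*g*(z1 - z_j)/1000 - rho*g*hf/1000.
Elevation term = 1000*9.81*(15.2 - 18.2)/1000 = -29.43 kPa.
Friction term = 1000*9.81*5.43/1000 = 53.268 kPa.
p_j = 244 + -29.43 - 53.268 = 161.3 kPa.

161.3


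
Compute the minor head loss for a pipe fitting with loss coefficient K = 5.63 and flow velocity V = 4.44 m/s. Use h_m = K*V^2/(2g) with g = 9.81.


Minor loss formula: h_m = K * V^2/(2g).
V^2 = 4.44^2 = 19.7136.
V^2/(2g) = 19.7136 / 19.62 = 1.0048 m.
h_m = 5.63 * 1.0048 = 5.6569 m.

5.6569


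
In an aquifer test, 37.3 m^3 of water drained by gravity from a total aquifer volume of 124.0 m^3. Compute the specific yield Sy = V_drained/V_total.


Specific yield Sy = Volume drained / Total volume.
Sy = 37.3 / 124.0
   = 0.3008.

0.3008


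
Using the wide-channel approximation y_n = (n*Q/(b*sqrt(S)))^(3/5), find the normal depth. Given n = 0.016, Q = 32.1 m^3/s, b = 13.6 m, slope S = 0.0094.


We use the wide-channel approximation y_n = (n*Q/(b*sqrt(S)))^(3/5).
sqrt(S) = sqrt(0.0094) = 0.096954.
Numerator: n*Q = 0.016 * 32.1 = 0.5136.
Denominator: b*sqrt(S) = 13.6 * 0.096954 = 1.318574.
arg = 0.3895.
y_n = 0.3895^(3/5) = 0.568 m.

0.568


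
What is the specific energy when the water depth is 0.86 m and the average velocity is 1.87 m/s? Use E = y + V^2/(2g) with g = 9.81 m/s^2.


Specific energy E = y + V^2/(2g).
Velocity head = V^2/(2g) = 1.87^2 / (2*9.81) = 3.4969 / 19.62 = 0.1782 m.
E = 0.86 + 0.1782 = 1.0382 m.

1.0382


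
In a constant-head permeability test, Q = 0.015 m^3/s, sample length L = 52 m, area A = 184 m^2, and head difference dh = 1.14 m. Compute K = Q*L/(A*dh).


From K = Q*L / (A*dh):
Numerator: Q*L = 0.015 * 52 = 0.78.
Denominator: A*dh = 184 * 1.14 = 209.76.
K = 0.78 / 209.76 = 0.003719 m/s.

0.003719


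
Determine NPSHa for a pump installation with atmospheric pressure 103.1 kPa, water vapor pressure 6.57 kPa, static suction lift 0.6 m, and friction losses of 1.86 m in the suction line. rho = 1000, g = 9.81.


NPSHa = p_atm/(rho*g) - z_s - hf_s - p_vap/(rho*g).
p_atm/(rho*g) = 103.1*1000 / (1000*9.81) = 10.51 m.
p_vap/(rho*g) = 6.57*1000 / (1000*9.81) = 0.67 m.
NPSHa = 10.51 - 0.6 - 1.86 - 0.67
      = 7.38 m.

7.38


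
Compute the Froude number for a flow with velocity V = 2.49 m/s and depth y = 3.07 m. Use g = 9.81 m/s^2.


The Froude number is defined as Fr = V / sqrt(g*y).
g*y = 9.81 * 3.07 = 30.1167.
sqrt(g*y) = sqrt(30.1167) = 5.4879.
Fr = 2.49 / 5.4879 = 0.4537.

0.4537


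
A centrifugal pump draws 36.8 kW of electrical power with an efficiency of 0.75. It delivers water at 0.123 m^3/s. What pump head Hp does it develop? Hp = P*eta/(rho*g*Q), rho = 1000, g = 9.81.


Pump head formula: Hp = P * eta / (rho * g * Q).
Numerator: P * eta = 36.8 * 1000 * 0.75 = 27600.0 W.
Denominator: rho * g * Q = 1000 * 9.81 * 0.123 = 1206.63.
Hp = 27600.0 / 1206.63 = 22.87 m.

22.87


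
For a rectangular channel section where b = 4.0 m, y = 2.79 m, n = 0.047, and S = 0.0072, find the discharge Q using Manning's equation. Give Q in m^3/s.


For a rectangular channel, the cross-sectional area A = b * y = 4.0 * 2.79 = 11.16 m^2.
The wetted perimeter P = b + 2y = 4.0 + 2*2.79 = 9.58 m.
Hydraulic radius R = A/P = 11.16/9.58 = 1.1649 m.
Velocity V = (1/n)*R^(2/3)*S^(1/2) = (1/0.047)*1.1649^(2/3)*0.0072^(1/2) = 1.9988 m/s.
Discharge Q = A * V = 11.16 * 1.9988 = 22.307 m^3/s.

22.307


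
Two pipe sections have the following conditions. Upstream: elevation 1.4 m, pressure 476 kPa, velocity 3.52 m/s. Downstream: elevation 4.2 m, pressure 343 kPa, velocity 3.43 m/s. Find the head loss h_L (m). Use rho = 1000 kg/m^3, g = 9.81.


Total head at each section: H = z + p/(rho*g) + V^2/(2g).
H1 = 1.4 + 476*1000/(1000*9.81) + 3.52^2/(2*9.81)
   = 1.4 + 48.522 + 0.6315
   = 50.553 m.
H2 = 4.2 + 343*1000/(1000*9.81) + 3.43^2/(2*9.81)
   = 4.2 + 34.964 + 0.5996
   = 39.764 m.
h_L = H1 - H2 = 50.553 - 39.764 = 10.789 m.

10.789


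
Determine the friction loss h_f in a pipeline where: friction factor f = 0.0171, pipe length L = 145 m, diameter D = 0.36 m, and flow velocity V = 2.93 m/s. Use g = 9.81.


Darcy-Weisbach equation: h_f = f * (L/D) * V^2/(2g).
f * L/D = 0.0171 * 145/0.36 = 6.8875.
V^2/(2g) = 2.93^2 / (2*9.81) = 8.5849 / 19.62 = 0.4376 m.
h_f = 6.8875 * 0.4376 = 3.014 m.

3.014


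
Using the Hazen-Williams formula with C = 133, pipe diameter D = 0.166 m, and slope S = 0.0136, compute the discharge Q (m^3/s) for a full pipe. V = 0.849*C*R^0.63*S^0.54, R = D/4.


For a full circular pipe, R = D/4 = 0.166/4 = 0.0415 m.
V = 0.849 * 133 * 0.0415^0.63 * 0.0136^0.54
  = 0.849 * 133 * 0.134701 * 0.0982
  = 1.4936 m/s.
Pipe area A = pi*D^2/4 = pi*0.166^2/4 = 0.0216 m^2.
Q = A * V = 0.0216 * 1.4936 = 0.0323 m^3/s.

0.0323


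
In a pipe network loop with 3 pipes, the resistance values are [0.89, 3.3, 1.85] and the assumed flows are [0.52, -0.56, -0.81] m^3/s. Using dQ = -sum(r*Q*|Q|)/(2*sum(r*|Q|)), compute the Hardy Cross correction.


Numerator terms (r*Q*|Q|): 0.89*0.52*|0.52| = 0.2407; 3.3*-0.56*|-0.56| = -1.0349; 1.85*-0.81*|-0.81| = -1.2138.
Sum of numerator = -2.008.
Denominator terms (r*|Q|): 0.89*|0.52| = 0.4628; 3.3*|-0.56| = 1.848; 1.85*|-0.81| = 1.4985.
2 * sum of denominator = 2 * 3.8093 = 7.6186.
dQ = --2.008 / 7.6186 = 0.2636 m^3/s.

0.2636


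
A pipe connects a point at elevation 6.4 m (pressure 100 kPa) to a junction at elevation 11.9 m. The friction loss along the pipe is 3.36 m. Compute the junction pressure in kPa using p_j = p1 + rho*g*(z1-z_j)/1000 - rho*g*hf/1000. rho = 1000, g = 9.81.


Junction pressure: p_j = p1 + rho*g*(z1 - z_j)/1000 - rho*g*hf/1000.
Elevation term = 1000*9.81*(6.4 - 11.9)/1000 = -53.955 kPa.
Friction term = 1000*9.81*3.36/1000 = 32.962 kPa.
p_j = 100 + -53.955 - 32.962 = 13.08 kPa.

13.08


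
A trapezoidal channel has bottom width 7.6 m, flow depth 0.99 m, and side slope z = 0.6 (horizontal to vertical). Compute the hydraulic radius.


For a trapezoidal section with side slope z:
A = (b + z*y)*y = (7.6 + 0.6*0.99)*0.99 = 8.112 m^2.
P = b + 2*y*sqrt(1 + z^2) = 7.6 + 2*0.99*sqrt(1 + 0.6^2) = 9.909 m.
R = A/P = 8.112 / 9.909 = 0.8187 m.

0.8187


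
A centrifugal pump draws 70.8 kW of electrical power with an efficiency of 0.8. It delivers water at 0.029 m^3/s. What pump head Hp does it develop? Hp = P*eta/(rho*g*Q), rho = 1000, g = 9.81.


Pump head formula: Hp = P * eta / (rho * g * Q).
Numerator: P * eta = 70.8 * 1000 * 0.8 = 56640.0 W.
Denominator: rho * g * Q = 1000 * 9.81 * 0.029 = 284.49.
Hp = 56640.0 / 284.49 = 199.09 m.

199.09


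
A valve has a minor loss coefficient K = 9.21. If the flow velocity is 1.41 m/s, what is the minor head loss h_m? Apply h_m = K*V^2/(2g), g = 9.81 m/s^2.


Minor loss formula: h_m = K * V^2/(2g).
V^2 = 1.41^2 = 1.9881.
V^2/(2g) = 1.9881 / 19.62 = 0.1013 m.
h_m = 9.21 * 0.1013 = 0.9333 m.

0.9333


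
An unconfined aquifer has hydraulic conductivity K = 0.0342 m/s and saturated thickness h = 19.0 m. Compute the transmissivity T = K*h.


Transmissivity is defined as T = K * h.
T = 0.0342 * 19.0
  = 0.6498 m^2/s.

0.6498


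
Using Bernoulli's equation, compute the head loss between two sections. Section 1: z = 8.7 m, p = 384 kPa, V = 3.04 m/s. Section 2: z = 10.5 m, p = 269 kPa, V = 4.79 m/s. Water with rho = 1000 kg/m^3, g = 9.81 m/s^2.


Total head at each section: H = z + p/(rho*g) + V^2/(2g).
H1 = 8.7 + 384*1000/(1000*9.81) + 3.04^2/(2*9.81)
   = 8.7 + 39.144 + 0.471
   = 48.315 m.
H2 = 10.5 + 269*1000/(1000*9.81) + 4.79^2/(2*9.81)
   = 10.5 + 27.421 + 1.1694
   = 39.09 m.
h_L = H1 - H2 = 48.315 - 39.09 = 9.224 m.

9.224


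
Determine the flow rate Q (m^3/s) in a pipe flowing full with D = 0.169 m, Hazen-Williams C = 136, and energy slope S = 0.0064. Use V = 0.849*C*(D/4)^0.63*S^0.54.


For a full circular pipe, R = D/4 = 0.169/4 = 0.0423 m.
V = 0.849 * 136 * 0.0423^0.63 * 0.0064^0.54
  = 0.849 * 136 * 0.136229 * 0.065364
  = 1.0281 m/s.
Pipe area A = pi*D^2/4 = pi*0.169^2/4 = 0.0224 m^2.
Q = A * V = 0.0224 * 1.0281 = 0.0231 m^3/s.

0.0231


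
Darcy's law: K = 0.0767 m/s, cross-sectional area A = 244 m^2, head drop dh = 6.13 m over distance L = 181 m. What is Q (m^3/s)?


Darcy's law: Q = K * A * i, where i = dh/L.
Hydraulic gradient i = 6.13 / 181 = 0.033867.
Q = 0.0767 * 244 * 0.033867
  = 0.6338 m^3/s.

0.6338


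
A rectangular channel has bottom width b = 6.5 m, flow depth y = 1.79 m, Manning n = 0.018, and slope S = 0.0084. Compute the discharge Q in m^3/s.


For a rectangular channel, the cross-sectional area A = b * y = 6.5 * 1.79 = 11.63 m^2.
The wetted perimeter P = b + 2y = 6.5 + 2*1.79 = 10.08 m.
Hydraulic radius R = A/P = 11.63/10.08 = 1.1543 m.
Velocity V = (1/n)*R^(2/3)*S^(1/2) = (1/0.018)*1.1543^(2/3)*0.0084^(1/2) = 5.6028 m/s.
Discharge Q = A * V = 11.63 * 5.6028 = 65.188 m^3/s.

65.188


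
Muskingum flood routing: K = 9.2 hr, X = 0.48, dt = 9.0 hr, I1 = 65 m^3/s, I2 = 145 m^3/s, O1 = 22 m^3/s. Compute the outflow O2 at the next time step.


Muskingum coefficients:
denom = 2*K*(1-X) + dt = 2*9.2*(1-0.48) + 9.0 = 18.568.
C0 = (dt - 2*K*X)/denom = (9.0 - 2*9.2*0.48)/18.568 = 0.009.
C1 = (dt + 2*K*X)/denom = (9.0 + 2*9.2*0.48)/18.568 = 0.9604.
C2 = (2*K*(1-X) - dt)/denom = 0.0306.
O2 = C0*I2 + C1*I1 + C2*O1
   = 0.009*145 + 0.9604*65 + 0.0306*22
   = 64.41 m^3/s.

64.41


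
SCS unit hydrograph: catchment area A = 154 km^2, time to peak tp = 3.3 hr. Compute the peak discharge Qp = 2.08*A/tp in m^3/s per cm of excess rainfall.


SCS formula: Qp = 2.08 * A / tp.
Qp = 2.08 * 154 / 3.3
   = 320.32 / 3.3
   = 97.07 m^3/s per cm.

97.07


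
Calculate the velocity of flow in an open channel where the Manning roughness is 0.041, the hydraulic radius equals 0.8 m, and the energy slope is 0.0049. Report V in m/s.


Manning's equation gives V = (1/n) * R^(2/3) * S^(1/2).
First, compute R^(2/3) = 0.8^(2/3) = 0.8618.
Next, S^(1/2) = 0.0049^(1/2) = 0.07.
Then 1/n = 1/0.041 = 24.39.
V = 24.39 * 0.8618 * 0.07 = 1.4713 m/s.

1.4713


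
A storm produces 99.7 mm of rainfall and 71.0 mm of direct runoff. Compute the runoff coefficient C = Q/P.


The runoff coefficient C = runoff depth / rainfall depth.
C = 71.0 / 99.7
  = 0.7121.

0.7121


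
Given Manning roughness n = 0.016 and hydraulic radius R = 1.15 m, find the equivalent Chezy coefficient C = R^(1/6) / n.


The Chezy coefficient relates to Manning's n through C = R^(1/6) / n.
R^(1/6) = 1.15^(1/6) = 1.023567.
C = 1.023567 / 0.016 = 63.97 m^(1/2)/s.

63.97


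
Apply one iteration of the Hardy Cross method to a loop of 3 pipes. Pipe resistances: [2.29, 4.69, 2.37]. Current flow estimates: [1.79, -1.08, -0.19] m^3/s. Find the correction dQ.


Numerator terms (r*Q*|Q|): 2.29*1.79*|1.79| = 7.3374; 4.69*-1.08*|-1.08| = -5.4704; 2.37*-0.19*|-0.19| = -0.0856.
Sum of numerator = 1.7814.
Denominator terms (r*|Q|): 2.29*|1.79| = 4.0991; 4.69*|-1.08| = 5.0652; 2.37*|-0.19| = 0.4503.
2 * sum of denominator = 2 * 9.6146 = 19.2292.
dQ = -1.7814 / 19.2292 = -0.0926 m^3/s.

-0.0926


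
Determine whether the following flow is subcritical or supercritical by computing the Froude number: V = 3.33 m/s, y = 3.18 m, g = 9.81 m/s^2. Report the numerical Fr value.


The Froude number is defined as Fr = V / sqrt(g*y).
g*y = 9.81 * 3.18 = 31.1958.
sqrt(g*y) = sqrt(31.1958) = 5.5853.
Fr = 3.33 / 5.5853 = 0.5962.
Since Fr < 1, the flow is subcritical.

0.5962


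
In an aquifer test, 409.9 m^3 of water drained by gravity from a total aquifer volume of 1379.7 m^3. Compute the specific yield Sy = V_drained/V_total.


Specific yield Sy = Volume drained / Total volume.
Sy = 409.9 / 1379.7
   = 0.2971.

0.2971


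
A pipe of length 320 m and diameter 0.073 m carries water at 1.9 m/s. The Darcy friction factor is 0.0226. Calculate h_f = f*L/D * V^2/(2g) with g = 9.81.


Darcy-Weisbach equation: h_f = f * (L/D) * V^2/(2g).
f * L/D = 0.0226 * 320/0.073 = 99.0685.
V^2/(2g) = 1.9^2 / (2*9.81) = 3.61 / 19.62 = 0.184 m.
h_f = 99.0685 * 0.184 = 18.228 m.

18.228


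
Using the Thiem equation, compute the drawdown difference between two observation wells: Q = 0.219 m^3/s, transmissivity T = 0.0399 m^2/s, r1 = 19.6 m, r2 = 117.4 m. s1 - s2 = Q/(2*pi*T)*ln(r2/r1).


Thiem equation: s1 - s2 = Q/(2*pi*T) * ln(r2/r1).
ln(r2/r1) = ln(117.4/19.6) = 1.7901.
Q/(2*pi*T) = 0.219 / (2*pi*0.0399) = 0.219 / 0.2507 = 0.8736.
s1 - s2 = 0.8736 * 1.7901 = 1.5637 m.

1.5637


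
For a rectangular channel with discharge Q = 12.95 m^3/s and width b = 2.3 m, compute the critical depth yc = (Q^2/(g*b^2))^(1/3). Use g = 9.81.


Using yc = (Q^2 / (g * b^2))^(1/3):
Q^2 = 12.95^2 = 167.7.
g * b^2 = 9.81 * 2.3^2 = 9.81 * 5.29 = 51.89.
Q^2 / (g*b^2) = 167.7 / 51.89 = 3.2318.
yc = 3.2318^(1/3) = 1.4784 m.

1.4784


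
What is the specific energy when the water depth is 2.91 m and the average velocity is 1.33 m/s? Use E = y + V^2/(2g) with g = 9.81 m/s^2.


Specific energy E = y + V^2/(2g).
Velocity head = V^2/(2g) = 1.33^2 / (2*9.81) = 1.7689 / 19.62 = 0.0902 m.
E = 2.91 + 0.0902 = 3.0002 m.

3.0002


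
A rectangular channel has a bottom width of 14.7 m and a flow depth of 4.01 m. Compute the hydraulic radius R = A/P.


For a rectangular section:
Flow area A = b * y = 14.7 * 4.01 = 58.95 m^2.
Wetted perimeter P = b + 2y = 14.7 + 2*4.01 = 22.72 m.
Hydraulic radius R = A/P = 58.95 / 22.72 = 2.5945 m.

2.5945


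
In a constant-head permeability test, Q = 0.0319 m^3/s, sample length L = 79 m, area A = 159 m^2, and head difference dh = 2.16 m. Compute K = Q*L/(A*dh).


From K = Q*L / (A*dh):
Numerator: Q*L = 0.0319 * 79 = 2.5201.
Denominator: A*dh = 159 * 2.16 = 343.44.
K = 2.5201 / 343.44 = 0.007338 m/s.

0.007338


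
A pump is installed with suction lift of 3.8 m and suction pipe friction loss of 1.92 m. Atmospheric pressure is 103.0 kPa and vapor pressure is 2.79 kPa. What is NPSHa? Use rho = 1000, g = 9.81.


NPSHa = p_atm/(rho*g) - z_s - hf_s - p_vap/(rho*g).
p_atm/(rho*g) = 103.0*1000 / (1000*9.81) = 10.499 m.
p_vap/(rho*g) = 2.79*1000 / (1000*9.81) = 0.284 m.
NPSHa = 10.499 - 3.8 - 1.92 - 0.284
      = 4.5 m.

4.5


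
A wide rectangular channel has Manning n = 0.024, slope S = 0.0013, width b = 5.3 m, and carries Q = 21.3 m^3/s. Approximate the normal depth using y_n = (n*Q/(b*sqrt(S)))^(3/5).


We use the wide-channel approximation y_n = (n*Q/(b*sqrt(S)))^(3/5).
sqrt(S) = sqrt(0.0013) = 0.036056.
Numerator: n*Q = 0.024 * 21.3 = 0.5112.
Denominator: b*sqrt(S) = 5.3 * 0.036056 = 0.191097.
arg = 2.6751.
y_n = 2.6751^(3/5) = 1.8047 m.

1.8047


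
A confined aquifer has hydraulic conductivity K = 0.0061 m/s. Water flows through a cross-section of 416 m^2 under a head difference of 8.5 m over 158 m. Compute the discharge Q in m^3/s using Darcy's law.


Darcy's law: Q = K * A * i, where i = dh/L.
Hydraulic gradient i = 8.5 / 158 = 0.053797.
Q = 0.0061 * 416 * 0.053797
  = 0.1365 m^3/s.

0.1365


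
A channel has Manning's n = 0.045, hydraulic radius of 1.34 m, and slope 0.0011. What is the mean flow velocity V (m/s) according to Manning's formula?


Manning's equation gives V = (1/n) * R^(2/3) * S^(1/2).
First, compute R^(2/3) = 1.34^(2/3) = 1.2154.
Next, S^(1/2) = 0.0011^(1/2) = 0.033166.
Then 1/n = 1/0.045 = 22.22.
V = 22.22 * 1.2154 * 0.033166 = 0.8958 m/s.

0.8958


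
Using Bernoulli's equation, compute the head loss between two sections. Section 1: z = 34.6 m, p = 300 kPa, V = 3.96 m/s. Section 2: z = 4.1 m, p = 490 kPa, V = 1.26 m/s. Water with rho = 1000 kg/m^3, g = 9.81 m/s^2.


Total head at each section: H = z + p/(rho*g) + V^2/(2g).
H1 = 34.6 + 300*1000/(1000*9.81) + 3.96^2/(2*9.81)
   = 34.6 + 30.581 + 0.7993
   = 65.98 m.
H2 = 4.1 + 490*1000/(1000*9.81) + 1.26^2/(2*9.81)
   = 4.1 + 49.949 + 0.0809
   = 54.13 m.
h_L = H1 - H2 = 65.98 - 54.13 = 11.85 m.

11.85


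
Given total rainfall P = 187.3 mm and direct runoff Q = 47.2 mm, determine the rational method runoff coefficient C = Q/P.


The runoff coefficient C = runoff depth / rainfall depth.
C = 47.2 / 187.3
  = 0.252.

0.252


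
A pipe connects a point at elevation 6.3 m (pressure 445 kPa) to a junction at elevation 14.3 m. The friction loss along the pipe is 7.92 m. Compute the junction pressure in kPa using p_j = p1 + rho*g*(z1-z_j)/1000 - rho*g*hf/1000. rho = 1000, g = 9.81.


Junction pressure: p_j = p1 + rho*g*(z1 - z_j)/1000 - rho*g*hf/1000.
Elevation term = 1000*9.81*(6.3 - 14.3)/1000 = -78.48 kPa.
Friction term = 1000*9.81*7.92/1000 = 77.695 kPa.
p_j = 445 + -78.48 - 77.695 = 288.82 kPa.

288.82


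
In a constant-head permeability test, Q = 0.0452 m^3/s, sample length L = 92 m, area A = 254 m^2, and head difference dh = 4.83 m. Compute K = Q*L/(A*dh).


From K = Q*L / (A*dh):
Numerator: Q*L = 0.0452 * 92 = 4.1584.
Denominator: A*dh = 254 * 4.83 = 1226.82.
K = 4.1584 / 1226.82 = 0.00339 m/s.

0.00339


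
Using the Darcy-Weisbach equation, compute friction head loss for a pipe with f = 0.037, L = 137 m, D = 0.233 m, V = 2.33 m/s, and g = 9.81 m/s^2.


Darcy-Weisbach equation: h_f = f * (L/D) * V^2/(2g).
f * L/D = 0.037 * 137/0.233 = 21.7554.
V^2/(2g) = 2.33^2 / (2*9.81) = 5.4289 / 19.62 = 0.2767 m.
h_f = 21.7554 * 0.2767 = 6.02 m.

6.02


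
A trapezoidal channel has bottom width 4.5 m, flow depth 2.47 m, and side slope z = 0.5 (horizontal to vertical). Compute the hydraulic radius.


For a trapezoidal section with side slope z:
A = (b + z*y)*y = (4.5 + 0.5*2.47)*2.47 = 14.165 m^2.
P = b + 2*y*sqrt(1 + z^2) = 4.5 + 2*2.47*sqrt(1 + 0.5^2) = 10.023 m.
R = A/P = 14.165 / 10.023 = 1.4133 m.

1.4133


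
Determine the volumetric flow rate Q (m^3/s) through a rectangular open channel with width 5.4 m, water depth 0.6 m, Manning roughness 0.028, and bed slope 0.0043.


For a rectangular channel, the cross-sectional area A = b * y = 5.4 * 0.6 = 3.24 m^2.
The wetted perimeter P = b + 2y = 5.4 + 2*0.6 = 6.6 m.
Hydraulic radius R = A/P = 3.24/6.6 = 0.4909 m.
Velocity V = (1/n)*R^(2/3)*S^(1/2) = (1/0.028)*0.4909^(2/3)*0.0043^(1/2) = 1.4574 m/s.
Discharge Q = A * V = 3.24 * 1.4574 = 4.722 m^3/s.

4.722


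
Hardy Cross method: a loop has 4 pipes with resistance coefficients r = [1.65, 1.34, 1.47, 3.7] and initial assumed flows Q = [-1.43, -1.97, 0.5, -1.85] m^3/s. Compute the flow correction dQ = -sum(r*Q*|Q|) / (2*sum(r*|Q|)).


Numerator terms (r*Q*|Q|): 1.65*-1.43*|-1.43| = -3.3741; 1.34*-1.97*|-1.97| = -5.2004; 1.47*0.5*|0.5| = 0.3675; 3.7*-1.85*|-1.85| = -12.6633.
Sum of numerator = -20.8702.
Denominator terms (r*|Q|): 1.65*|-1.43| = 2.3595; 1.34*|-1.97| = 2.6398; 1.47*|0.5| = 0.735; 3.7*|-1.85| = 6.845.
2 * sum of denominator = 2 * 12.5793 = 25.1586.
dQ = --20.8702 / 25.1586 = 0.8295 m^3/s.

0.8295


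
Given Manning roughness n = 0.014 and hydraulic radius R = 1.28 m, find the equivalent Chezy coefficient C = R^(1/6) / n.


The Chezy coefficient relates to Manning's n through C = R^(1/6) / n.
R^(1/6) = 1.28^(1/6) = 1.042001.
C = 1.042001 / 0.014 = 74.43 m^(1/2)/s.

74.43


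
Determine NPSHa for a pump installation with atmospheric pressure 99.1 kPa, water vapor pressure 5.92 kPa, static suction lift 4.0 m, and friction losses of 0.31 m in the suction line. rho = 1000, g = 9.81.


NPSHa = p_atm/(rho*g) - z_s - hf_s - p_vap/(rho*g).
p_atm/(rho*g) = 99.1*1000 / (1000*9.81) = 10.102 m.
p_vap/(rho*g) = 5.92*1000 / (1000*9.81) = 0.603 m.
NPSHa = 10.102 - 4.0 - 0.31 - 0.603
      = 5.19 m.

5.19


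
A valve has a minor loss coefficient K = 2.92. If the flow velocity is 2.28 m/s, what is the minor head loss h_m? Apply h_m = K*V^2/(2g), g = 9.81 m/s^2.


Minor loss formula: h_m = K * V^2/(2g).
V^2 = 2.28^2 = 5.1984.
V^2/(2g) = 5.1984 / 19.62 = 0.265 m.
h_m = 2.92 * 0.265 = 0.7737 m.

0.7737


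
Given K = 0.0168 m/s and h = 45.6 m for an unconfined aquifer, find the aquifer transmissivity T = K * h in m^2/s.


Transmissivity is defined as T = K * h.
T = 0.0168 * 45.6
  = 0.7661 m^2/s.

0.7661


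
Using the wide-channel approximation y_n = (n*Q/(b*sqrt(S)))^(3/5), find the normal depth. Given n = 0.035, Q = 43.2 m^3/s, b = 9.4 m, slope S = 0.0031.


We use the wide-channel approximation y_n = (n*Q/(b*sqrt(S)))^(3/5).
sqrt(S) = sqrt(0.0031) = 0.055678.
Numerator: n*Q = 0.035 * 43.2 = 1.512.
Denominator: b*sqrt(S) = 9.4 * 0.055678 = 0.523373.
arg = 2.889.
y_n = 2.889^(3/5) = 1.8899 m.

1.8899


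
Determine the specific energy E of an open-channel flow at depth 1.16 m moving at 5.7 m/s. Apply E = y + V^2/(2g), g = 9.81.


Specific energy E = y + V^2/(2g).
Velocity head = V^2/(2g) = 5.7^2 / (2*9.81) = 32.49 / 19.62 = 1.656 m.
E = 1.16 + 1.656 = 2.816 m.

2.816


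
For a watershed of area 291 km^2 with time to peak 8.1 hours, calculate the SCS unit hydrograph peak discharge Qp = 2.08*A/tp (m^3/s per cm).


SCS formula: Qp = 2.08 * A / tp.
Qp = 2.08 * 291 / 8.1
   = 605.28 / 8.1
   = 74.73 m^3/s per cm.

74.73


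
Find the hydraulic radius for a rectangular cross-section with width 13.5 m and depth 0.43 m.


For a rectangular section:
Flow area A = b * y = 13.5 * 0.43 = 5.8 m^2.
Wetted perimeter P = b + 2y = 13.5 + 2*0.43 = 14.36 m.
Hydraulic radius R = A/P = 5.8 / 14.36 = 0.4042 m.

0.4042


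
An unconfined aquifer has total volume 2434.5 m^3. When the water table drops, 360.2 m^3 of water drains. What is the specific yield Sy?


Specific yield Sy = Volume drained / Total volume.
Sy = 360.2 / 2434.5
   = 0.148.

0.148


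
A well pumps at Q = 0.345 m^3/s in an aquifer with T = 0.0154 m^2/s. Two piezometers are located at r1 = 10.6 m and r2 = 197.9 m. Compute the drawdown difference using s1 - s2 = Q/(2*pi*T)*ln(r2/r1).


Thiem equation: s1 - s2 = Q/(2*pi*T) * ln(r2/r1).
ln(r2/r1) = ln(197.9/10.6) = 2.9269.
Q/(2*pi*T) = 0.345 / (2*pi*0.0154) = 0.345 / 0.0968 = 3.5655.
s1 - s2 = 3.5655 * 2.9269 = 10.4358 m.

10.4358


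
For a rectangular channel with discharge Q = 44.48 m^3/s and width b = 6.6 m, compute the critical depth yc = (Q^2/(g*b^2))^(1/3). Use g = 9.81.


Using yc = (Q^2 / (g * b^2))^(1/3):
Q^2 = 44.48^2 = 1978.47.
g * b^2 = 9.81 * 6.6^2 = 9.81 * 43.56 = 427.32.
Q^2 / (g*b^2) = 1978.47 / 427.32 = 4.6299.
yc = 4.6299^(1/3) = 1.6667 m.

1.6667


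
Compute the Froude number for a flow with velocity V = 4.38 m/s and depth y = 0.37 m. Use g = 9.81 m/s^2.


The Froude number is defined as Fr = V / sqrt(g*y).
g*y = 9.81 * 0.37 = 3.6297.
sqrt(g*y) = sqrt(3.6297) = 1.9052.
Fr = 4.38 / 1.9052 = 2.299.

2.299


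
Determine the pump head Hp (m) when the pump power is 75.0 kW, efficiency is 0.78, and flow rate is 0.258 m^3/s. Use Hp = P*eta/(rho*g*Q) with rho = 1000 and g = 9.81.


Pump head formula: Hp = P * eta / (rho * g * Q).
Numerator: P * eta = 75.0 * 1000 * 0.78 = 58500.0 W.
Denominator: rho * g * Q = 1000 * 9.81 * 0.258 = 2530.98.
Hp = 58500.0 / 2530.98 = 23.11 m.

23.11


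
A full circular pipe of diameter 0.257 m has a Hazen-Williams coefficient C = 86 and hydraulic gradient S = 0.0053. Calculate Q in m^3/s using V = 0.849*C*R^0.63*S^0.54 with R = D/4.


For a full circular pipe, R = D/4 = 0.257/4 = 0.0643 m.
V = 0.849 * 86 * 0.0643^0.63 * 0.0053^0.54
  = 0.849 * 86 * 0.177403 * 0.059035
  = 0.7647 m/s.
Pipe area A = pi*D^2/4 = pi*0.257^2/4 = 0.0519 m^2.
Q = A * V = 0.0519 * 0.7647 = 0.0397 m^3/s.

0.0397


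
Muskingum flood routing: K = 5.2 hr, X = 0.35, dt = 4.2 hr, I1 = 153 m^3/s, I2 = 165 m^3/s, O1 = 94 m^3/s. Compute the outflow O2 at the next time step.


Muskingum coefficients:
denom = 2*K*(1-X) + dt = 2*5.2*(1-0.35) + 4.2 = 10.96.
C0 = (dt - 2*K*X)/denom = (4.2 - 2*5.2*0.35)/10.96 = 0.0511.
C1 = (dt + 2*K*X)/denom = (4.2 + 2*5.2*0.35)/10.96 = 0.7153.
C2 = (2*K*(1-X) - dt)/denom = 0.2336.
O2 = C0*I2 + C1*I1 + C2*O1
   = 0.0511*165 + 0.7153*153 + 0.2336*94
   = 139.83 m^3/s.

139.83


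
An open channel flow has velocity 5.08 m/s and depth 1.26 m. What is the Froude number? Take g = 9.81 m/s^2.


The Froude number is defined as Fr = V / sqrt(g*y).
g*y = 9.81 * 1.26 = 12.3606.
sqrt(g*y) = sqrt(12.3606) = 3.5158.
Fr = 5.08 / 3.5158 = 1.4449.

1.4449


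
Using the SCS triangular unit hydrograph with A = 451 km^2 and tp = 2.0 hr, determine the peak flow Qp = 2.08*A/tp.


SCS formula: Qp = 2.08 * A / tp.
Qp = 2.08 * 451 / 2.0
   = 938.08 / 2.0
   = 469.04 m^3/s per cm.

469.04


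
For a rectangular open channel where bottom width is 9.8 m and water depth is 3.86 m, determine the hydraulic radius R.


For a rectangular section:
Flow area A = b * y = 9.8 * 3.86 = 37.83 m^2.
Wetted perimeter P = b + 2y = 9.8 + 2*3.86 = 17.52 m.
Hydraulic radius R = A/P = 37.83 / 17.52 = 2.1591 m.

2.1591


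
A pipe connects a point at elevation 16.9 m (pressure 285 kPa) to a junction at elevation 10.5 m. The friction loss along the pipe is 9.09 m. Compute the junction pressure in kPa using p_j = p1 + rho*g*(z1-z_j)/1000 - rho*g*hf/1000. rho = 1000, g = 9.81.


Junction pressure: p_j = p1 + rho*g*(z1 - z_j)/1000 - rho*g*hf/1000.
Elevation term = 1000*9.81*(16.9 - 10.5)/1000 = 62.784 kPa.
Friction term = 1000*9.81*9.09/1000 = 89.173 kPa.
p_j = 285 + 62.784 - 89.173 = 258.61 kPa.

258.61


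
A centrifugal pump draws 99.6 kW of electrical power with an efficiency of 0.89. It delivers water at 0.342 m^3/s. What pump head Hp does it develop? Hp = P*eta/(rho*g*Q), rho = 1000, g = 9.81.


Pump head formula: Hp = P * eta / (rho * g * Q).
Numerator: P * eta = 99.6 * 1000 * 0.89 = 88644.0 W.
Denominator: rho * g * Q = 1000 * 9.81 * 0.342 = 3355.02.
Hp = 88644.0 / 3355.02 = 26.42 m.

26.42


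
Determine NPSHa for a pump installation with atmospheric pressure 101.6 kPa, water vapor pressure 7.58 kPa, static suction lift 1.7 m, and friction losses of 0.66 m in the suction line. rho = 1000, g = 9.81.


NPSHa = p_atm/(rho*g) - z_s - hf_s - p_vap/(rho*g).
p_atm/(rho*g) = 101.6*1000 / (1000*9.81) = 10.357 m.
p_vap/(rho*g) = 7.58*1000 / (1000*9.81) = 0.773 m.
NPSHa = 10.357 - 1.7 - 0.66 - 0.773
      = 7.22 m.

7.22


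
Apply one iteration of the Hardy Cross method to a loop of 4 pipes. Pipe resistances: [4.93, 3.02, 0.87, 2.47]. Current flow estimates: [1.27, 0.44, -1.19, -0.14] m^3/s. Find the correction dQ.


Numerator terms (r*Q*|Q|): 4.93*1.27*|1.27| = 7.9516; 3.02*0.44*|0.44| = 0.5847; 0.87*-1.19*|-1.19| = -1.232; 2.47*-0.14*|-0.14| = -0.0484.
Sum of numerator = 7.2558.
Denominator terms (r*|Q|): 4.93*|1.27| = 6.2611; 3.02*|0.44| = 1.3288; 0.87*|-1.19| = 1.0353; 2.47*|-0.14| = 0.3458.
2 * sum of denominator = 2 * 8.971 = 17.942.
dQ = -7.2558 / 17.942 = -0.4044 m^3/s.

-0.4044


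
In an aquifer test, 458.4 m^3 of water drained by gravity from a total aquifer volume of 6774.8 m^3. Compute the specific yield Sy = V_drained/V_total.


Specific yield Sy = Volume drained / Total volume.
Sy = 458.4 / 6774.8
   = 0.0677.

0.0677


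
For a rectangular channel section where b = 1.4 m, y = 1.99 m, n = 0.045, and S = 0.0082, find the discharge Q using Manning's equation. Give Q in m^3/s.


For a rectangular channel, the cross-sectional area A = b * y = 1.4 * 1.99 = 2.79 m^2.
The wetted perimeter P = b + 2y = 1.4 + 2*1.99 = 5.38 m.
Hydraulic radius R = A/P = 2.79/5.38 = 0.5178 m.
Velocity V = (1/n)*R^(2/3)*S^(1/2) = (1/0.045)*0.5178^(2/3)*0.0082^(1/2) = 1.2977 m/s.
Discharge Q = A * V = 2.79 * 1.2977 = 3.615 m^3/s.

3.615


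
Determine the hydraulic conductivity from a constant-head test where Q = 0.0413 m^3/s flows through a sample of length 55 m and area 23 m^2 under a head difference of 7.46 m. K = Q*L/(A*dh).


From K = Q*L / (A*dh):
Numerator: Q*L = 0.0413 * 55 = 2.2715.
Denominator: A*dh = 23 * 7.46 = 171.58.
K = 2.2715 / 171.58 = 0.013239 m/s.

0.013239


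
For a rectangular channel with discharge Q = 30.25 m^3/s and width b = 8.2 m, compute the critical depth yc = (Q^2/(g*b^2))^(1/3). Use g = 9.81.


Using yc = (Q^2 / (g * b^2))^(1/3):
Q^2 = 30.25^2 = 915.06.
g * b^2 = 9.81 * 8.2^2 = 9.81 * 67.24 = 659.62.
Q^2 / (g*b^2) = 915.06 / 659.62 = 1.3873.
yc = 1.3873^(1/3) = 1.1153 m.

1.1153


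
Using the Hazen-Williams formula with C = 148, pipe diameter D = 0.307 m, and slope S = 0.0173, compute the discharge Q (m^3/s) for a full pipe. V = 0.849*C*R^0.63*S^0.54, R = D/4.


For a full circular pipe, R = D/4 = 0.307/4 = 0.0767 m.
V = 0.849 * 148 * 0.0767^0.63 * 0.0173^0.54
  = 0.849 * 148 * 0.198426 * 0.111827
  = 2.7881 m/s.
Pipe area A = pi*D^2/4 = pi*0.307^2/4 = 0.074 m^2.
Q = A * V = 0.074 * 2.7881 = 0.2064 m^3/s.

0.2064


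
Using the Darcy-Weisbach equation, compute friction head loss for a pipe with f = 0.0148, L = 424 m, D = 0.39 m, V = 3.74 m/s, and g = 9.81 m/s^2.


Darcy-Weisbach equation: h_f = f * (L/D) * V^2/(2g).
f * L/D = 0.0148 * 424/0.39 = 16.0903.
V^2/(2g) = 3.74^2 / (2*9.81) = 13.9876 / 19.62 = 0.7129 m.
h_f = 16.0903 * 0.7129 = 11.471 m.

11.471


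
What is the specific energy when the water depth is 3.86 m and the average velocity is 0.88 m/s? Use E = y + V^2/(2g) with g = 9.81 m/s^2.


Specific energy E = y + V^2/(2g).
Velocity head = V^2/(2g) = 0.88^2 / (2*9.81) = 0.7744 / 19.62 = 0.0395 m.
E = 3.86 + 0.0395 = 3.8995 m.

3.8995


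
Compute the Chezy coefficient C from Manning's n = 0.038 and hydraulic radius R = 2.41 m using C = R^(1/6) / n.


The Chezy coefficient relates to Manning's n through C = R^(1/6) / n.
R^(1/6) = 2.41^(1/6) = 1.157896.
C = 1.157896 / 0.038 = 30.47 m^(1/2)/s.

30.47


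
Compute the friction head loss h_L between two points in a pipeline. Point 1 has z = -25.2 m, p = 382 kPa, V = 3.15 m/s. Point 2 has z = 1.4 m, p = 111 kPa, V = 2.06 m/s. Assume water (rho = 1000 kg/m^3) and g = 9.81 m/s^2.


Total head at each section: H = z + p/(rho*g) + V^2/(2g).
H1 = -25.2 + 382*1000/(1000*9.81) + 3.15^2/(2*9.81)
   = -25.2 + 38.94 + 0.5057
   = 14.246 m.
H2 = 1.4 + 111*1000/(1000*9.81) + 2.06^2/(2*9.81)
   = 1.4 + 11.315 + 0.2163
   = 12.931 m.
h_L = H1 - H2 = 14.246 - 12.931 = 1.314 m.

1.314


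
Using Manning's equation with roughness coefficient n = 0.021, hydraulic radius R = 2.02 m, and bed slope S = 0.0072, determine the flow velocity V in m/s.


Manning's equation gives V = (1/n) * R^(2/3) * S^(1/2).
First, compute R^(2/3) = 2.02^(2/3) = 1.598.
Next, S^(1/2) = 0.0072^(1/2) = 0.084853.
Then 1/n = 1/0.021 = 47.62.
V = 47.62 * 1.598 * 0.084853 = 6.4568 m/s.

6.4568


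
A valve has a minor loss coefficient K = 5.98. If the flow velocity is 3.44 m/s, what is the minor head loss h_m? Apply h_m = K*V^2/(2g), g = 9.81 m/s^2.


Minor loss formula: h_m = K * V^2/(2g).
V^2 = 3.44^2 = 11.8336.
V^2/(2g) = 11.8336 / 19.62 = 0.6031 m.
h_m = 5.98 * 0.6031 = 3.6068 m.

3.6068
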